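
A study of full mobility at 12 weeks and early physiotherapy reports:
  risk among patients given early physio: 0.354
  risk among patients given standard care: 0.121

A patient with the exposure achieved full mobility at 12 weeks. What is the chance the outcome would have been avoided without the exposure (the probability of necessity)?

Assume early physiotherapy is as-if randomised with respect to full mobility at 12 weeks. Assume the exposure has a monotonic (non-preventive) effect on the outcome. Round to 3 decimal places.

PN ≈ 0.658

Let p₁ = 0.354, p₀ = 0.121.
Under exogeneity and monotonicity, PN = (p₁ − p₀) / p₁.
PN = (0.354 − 0.121) / 0.354 = 0.233 / 0.354 ≈ 0.6582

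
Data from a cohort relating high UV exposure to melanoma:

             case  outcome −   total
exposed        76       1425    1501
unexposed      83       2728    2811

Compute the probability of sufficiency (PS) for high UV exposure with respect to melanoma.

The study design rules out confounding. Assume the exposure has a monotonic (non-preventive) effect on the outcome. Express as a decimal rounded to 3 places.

p₁ = P(outcome | exposed) = 76/1501 = 0.050633
p₀ = P(outcome | unexposed) = 83/2811 = 0.029527
Under exogeneity and monotonicity, PS = (p₁ − p₀) / (1 − p₀).
PS = (0.050633 − 0.029527) / (1 − 0.029527) = 0.021106 / 0.97047 ≈ 0.0217

PS ≈ 0.022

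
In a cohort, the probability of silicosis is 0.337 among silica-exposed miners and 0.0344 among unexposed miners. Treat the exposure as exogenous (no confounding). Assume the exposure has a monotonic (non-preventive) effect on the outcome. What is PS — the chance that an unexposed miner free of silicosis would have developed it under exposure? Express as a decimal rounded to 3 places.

PS ≈ 0.313

Let p₁ = 0.337, p₀ = 0.0344.
Under exogeneity and monotonicity, PS = (p₁ − p₀) / (1 − p₀).
PS = (0.337 − 0.0344) / (1 − 0.0344) = 0.3026 / 0.9656 ≈ 0.3134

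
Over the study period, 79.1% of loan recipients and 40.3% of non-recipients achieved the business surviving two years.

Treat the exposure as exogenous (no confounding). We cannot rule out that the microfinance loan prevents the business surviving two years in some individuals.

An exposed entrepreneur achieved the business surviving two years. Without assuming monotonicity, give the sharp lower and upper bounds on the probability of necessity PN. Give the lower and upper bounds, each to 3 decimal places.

0.491 ≤ PN ≤ 0.755

p₁ = 0.791, p₀ = 0.403.
Under exogeneity alone the bounds on PN are max{0,(p₁−p₀)/p₁} ≤ PN ≤ min{1,(1−p₀)/p₁}.
  lower = (p₁ − p₀)/p₁ = 0.388 / 0.791 ≈ 0.4905
  upper = min{1, (1 − p₀)/p₁} = 0.597 / 0.791 ≈ 0.7547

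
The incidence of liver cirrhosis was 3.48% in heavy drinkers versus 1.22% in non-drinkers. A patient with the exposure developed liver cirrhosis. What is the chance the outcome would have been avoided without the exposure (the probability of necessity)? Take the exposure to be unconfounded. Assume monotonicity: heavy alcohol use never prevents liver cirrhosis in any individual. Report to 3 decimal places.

p₁ = 0.0348, p₀ = 0.0122.
Under exogeneity and monotonicity, PN = (p₁ − p₀) / p₁.
PN = (0.0348 − 0.0122) / 0.0348 = 0.0226 / 0.0348 ≈ 0.6494

PN ≈ 0.649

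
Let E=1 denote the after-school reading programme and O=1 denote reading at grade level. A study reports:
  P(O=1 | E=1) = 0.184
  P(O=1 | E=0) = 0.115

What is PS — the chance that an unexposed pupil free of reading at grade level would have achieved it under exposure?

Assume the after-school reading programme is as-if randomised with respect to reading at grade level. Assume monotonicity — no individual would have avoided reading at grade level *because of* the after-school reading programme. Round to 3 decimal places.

PS ≈ 0.078

Let p₁ = 0.184, p₀ = 0.115.
Under exogeneity and monotonicity, PS = (p₁ − p₀) / (1 − p₀).
PS = (0.184 − 0.115) / (1 − 0.115) = 0.069 / 0.885 ≈ 0.0780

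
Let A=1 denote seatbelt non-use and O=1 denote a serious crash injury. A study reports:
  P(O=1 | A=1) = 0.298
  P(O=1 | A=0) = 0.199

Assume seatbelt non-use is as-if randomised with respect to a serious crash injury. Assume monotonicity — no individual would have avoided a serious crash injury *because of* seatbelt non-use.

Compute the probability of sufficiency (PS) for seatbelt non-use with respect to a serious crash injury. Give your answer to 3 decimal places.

Let p₁ = 0.298, p₀ = 0.199.
Under exogeneity and monotonicity, PS = (p₁ − p₀) / (1 − p₀).
PS = (0.298 − 0.199) / (1 − 0.199) = 0.099 / 0.801 ≈ 0.1236

PS ≈ 0.124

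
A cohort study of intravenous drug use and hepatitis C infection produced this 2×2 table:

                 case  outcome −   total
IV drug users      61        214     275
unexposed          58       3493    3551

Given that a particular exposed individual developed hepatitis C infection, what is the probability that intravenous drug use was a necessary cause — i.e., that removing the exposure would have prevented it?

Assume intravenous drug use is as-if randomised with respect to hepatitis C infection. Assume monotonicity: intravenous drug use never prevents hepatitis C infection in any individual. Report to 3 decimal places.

PN ≈ 0.926

p₁ = P(outcome | exposed) = 61/275 = 0.22182
p₀ = P(outcome | unexposed) = 58/3551 = 0.016333
Under exogeneity and monotonicity, PN = (p₁ − p₀) / p₁.
PN = (0.22182 − 0.016333) / 0.22182 = 0.20548 / 0.22182 ≈ 0.9264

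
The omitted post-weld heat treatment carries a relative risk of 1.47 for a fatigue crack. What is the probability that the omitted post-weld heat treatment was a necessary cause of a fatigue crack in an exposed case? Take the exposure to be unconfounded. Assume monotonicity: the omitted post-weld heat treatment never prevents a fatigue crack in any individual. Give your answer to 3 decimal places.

Under exogeneity and monotonicity, PN = (RR − 1) / RR = 1 − 1/RR.
PN = (1.47 − 1) / 1.47 = 0.47 / 1.47 ≈ 0.3197

PN ≈ 0.320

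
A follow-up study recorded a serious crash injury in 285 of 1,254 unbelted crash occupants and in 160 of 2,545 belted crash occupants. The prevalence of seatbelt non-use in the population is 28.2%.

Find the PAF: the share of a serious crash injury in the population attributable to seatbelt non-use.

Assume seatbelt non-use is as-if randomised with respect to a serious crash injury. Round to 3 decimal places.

p₁ = P(outcome | exposed) = 285/1254 = 0.22727
p₀ = P(outcome | unexposed) = 160/2545 = 0.062868
Overall risk P(Y=1) = π·p₁ + (1−π)·p₀ = 0.282×0.22727 + 0.718×0.062868 = 0.10923.
Under exogeneity, PAF = [P(Y=1) − p₀] / P(Y=1).
PAF = (0.10923 − 0.062868) / 0.10923 ≈ 0.4244

PAF ≈ 0.424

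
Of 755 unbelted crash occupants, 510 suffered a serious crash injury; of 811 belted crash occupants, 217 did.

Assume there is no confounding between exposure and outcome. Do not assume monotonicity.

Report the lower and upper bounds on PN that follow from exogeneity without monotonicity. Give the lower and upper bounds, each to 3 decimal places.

p₁ = P(outcome | exposed) = 510/755 = 0.6755
p₀ = P(outcome | unexposed) = 217/811 = 0.26757
Under exogeneity alone the bounds on PN are max{0,(p₁−p₀)/p₁} ≤ PN ≤ min{1,(1−p₀)/p₁}.
  lower = (p₁ − p₀)/p₁ = 0.40793 / 0.6755 ≈ 0.6039
  upper = min{1, (1 − p₀)/p₁} = 0.73243 / 0.6755 ≈ 1.0843 → capped at 1

0.604 ≤ PN ≤ 1.000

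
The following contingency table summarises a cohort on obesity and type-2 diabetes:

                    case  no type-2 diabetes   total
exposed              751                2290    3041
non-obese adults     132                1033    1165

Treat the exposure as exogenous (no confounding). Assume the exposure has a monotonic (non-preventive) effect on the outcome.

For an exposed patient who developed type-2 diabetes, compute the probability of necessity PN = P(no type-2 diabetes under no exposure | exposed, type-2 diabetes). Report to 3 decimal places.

PN ≈ 0.541

p₁ = P(outcome | exposed) = 751/3041 = 0.24696
p₀ = P(outcome | unexposed) = 132/1165 = 0.1133
Under exogeneity and monotonicity, PN = (p₁ − p₀) / p₁.
PN = (0.24696 − 0.1133) / 0.24696 = 0.13365 / 0.24696 ≈ 0.5412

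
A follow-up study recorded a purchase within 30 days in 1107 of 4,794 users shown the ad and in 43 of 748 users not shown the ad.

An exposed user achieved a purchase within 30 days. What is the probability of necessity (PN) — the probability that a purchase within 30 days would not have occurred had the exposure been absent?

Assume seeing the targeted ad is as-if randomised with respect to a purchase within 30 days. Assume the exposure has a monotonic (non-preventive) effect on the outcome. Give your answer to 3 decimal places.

p₁ = P(outcome | exposed) = 1107/4794 = 0.23091
p₀ = P(outcome | unexposed) = 43/748 = 0.057487
Under exogeneity and monotonicity, PN = (p₁ − p₀) / p₁.
PN = (0.23091 − 0.057487) / 0.23091 = 0.17343 / 0.23091 ≈ 0.7510

PN ≈ 0.751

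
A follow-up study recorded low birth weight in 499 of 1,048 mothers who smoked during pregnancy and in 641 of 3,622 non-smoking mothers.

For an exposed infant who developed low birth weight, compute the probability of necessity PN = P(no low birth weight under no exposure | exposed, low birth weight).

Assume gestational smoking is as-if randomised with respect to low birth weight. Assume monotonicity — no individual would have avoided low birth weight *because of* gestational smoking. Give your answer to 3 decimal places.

PN ≈ 0.628

p₁ = P(outcome | exposed) = 499/1048 = 0.47615
p₀ = P(outcome | unexposed) = 641/3622 = 0.17697
Under exogeneity and monotonicity, PN = (p₁ − p₀) / p₁.
PN = (0.47615 − 0.17697) / 0.47615 = 0.29917 / 0.47615 ≈ 0.6283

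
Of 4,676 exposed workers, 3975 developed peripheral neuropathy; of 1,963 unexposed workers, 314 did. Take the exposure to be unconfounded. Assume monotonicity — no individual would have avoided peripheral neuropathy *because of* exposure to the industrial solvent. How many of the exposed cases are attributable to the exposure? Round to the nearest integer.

p₁ = P(outcome | exposed) = 3975/4676 = 0.85009
p₀ = P(outcome | unexposed) = 314/1963 = 0.15996
PN = (p₁ − p₀)/p₁ = (0.85009 − 0.15996) / 0.85009 ≈ 0.81183.
Attributable cases ≈ PN × (exposed cases) = 0.81183 × 3975 ≈ 3227.03.

about 3227 cases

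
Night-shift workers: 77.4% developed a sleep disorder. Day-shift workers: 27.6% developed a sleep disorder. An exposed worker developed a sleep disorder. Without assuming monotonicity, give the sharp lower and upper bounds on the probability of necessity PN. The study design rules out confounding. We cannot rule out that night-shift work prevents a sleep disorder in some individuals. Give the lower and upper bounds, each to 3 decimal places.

p₁ = 0.774, p₀ = 0.276.
Under exogeneity alone the bounds on PN are max{0,(p₁−p₀)/p₁} ≤ PN ≤ min{1,(1−p₀)/p₁}.
  lower = (p₁ − p₀)/p₁ = 0.498 / 0.774 ≈ 0.6434
  upper = min{1, (1 − p₀)/p₁} = 0.724 / 0.774 ≈ 0.9354

0.643 ≤ PN ≤ 0.935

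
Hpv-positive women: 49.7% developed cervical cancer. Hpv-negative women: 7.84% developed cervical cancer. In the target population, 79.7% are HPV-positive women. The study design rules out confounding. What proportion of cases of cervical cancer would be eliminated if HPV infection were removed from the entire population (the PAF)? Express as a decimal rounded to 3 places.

p₁ = 0.497, p₀ = 0.0784.
Overall risk P(Y=1) = π·p₁ + (1−π)·p₀ = 0.797×0.497 + 0.203×0.0784 = 0.41202.
Under exogeneity, PAF = [P(Y=1) − p₀] / P(Y=1).
PAF = (0.41202 − 0.0784) / 0.41202 ≈ 0.8097

PAF ≈ 0.810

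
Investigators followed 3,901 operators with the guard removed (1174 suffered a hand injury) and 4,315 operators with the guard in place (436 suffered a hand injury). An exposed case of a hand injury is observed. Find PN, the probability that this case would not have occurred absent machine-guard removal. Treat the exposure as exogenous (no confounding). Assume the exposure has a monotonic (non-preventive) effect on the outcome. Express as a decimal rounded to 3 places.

PN ≈ 0.664

p₁ = P(outcome | exposed) = 1174/3901 = 0.30095
p₀ = P(outcome | unexposed) = 436/4315 = 0.10104
Under exogeneity and monotonicity, PN = (p₁ − p₀) / p₁.
PN = (0.30095 − 0.10104) / 0.30095 = 0.19991 / 0.30095 ≈ 0.6643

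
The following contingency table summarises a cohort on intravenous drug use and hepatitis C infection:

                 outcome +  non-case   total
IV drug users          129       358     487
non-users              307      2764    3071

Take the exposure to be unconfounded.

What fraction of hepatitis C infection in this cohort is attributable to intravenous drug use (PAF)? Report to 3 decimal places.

p₁ = P(outcome | exposed) = 129/487 = 0.26489
p₀ = P(outcome | unexposed) = 307/3071 = 0.099967
Exposure prevalence π = 487/3558 = 0.13687; overall risk P(Y=1) = 0.12254.
Under exogeneity, PAF = [P(Y=1) − p₀]/P(Y=1).
PAF = (0.12254 − 0.099967) / 0.12254 ≈ 0.1842

PAF ≈ 0.184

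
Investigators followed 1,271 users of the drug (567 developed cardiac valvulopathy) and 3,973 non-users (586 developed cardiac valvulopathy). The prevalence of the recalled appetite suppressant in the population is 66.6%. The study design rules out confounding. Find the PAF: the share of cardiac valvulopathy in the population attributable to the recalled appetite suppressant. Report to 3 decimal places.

PAF ≈ 0.574

p₁ = P(outcome | exposed) = 567/1271 = 0.44611
p₀ = P(outcome | unexposed) = 586/3973 = 0.1475
Overall risk P(Y=1) = π·p₁ + (1−π)·p₀ = 0.666×0.44611 + 0.334×0.1475 = 0.34637.
Under exogeneity, PAF = [P(Y=1) − p₀] / P(Y=1).
PAF = (0.34637 − 0.1475) / 0.34637 ≈ 0.5742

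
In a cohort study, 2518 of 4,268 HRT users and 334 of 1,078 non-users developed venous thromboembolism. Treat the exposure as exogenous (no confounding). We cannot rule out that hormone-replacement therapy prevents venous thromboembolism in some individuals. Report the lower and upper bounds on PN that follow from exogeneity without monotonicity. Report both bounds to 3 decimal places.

0.475 ≤ PN ≤ 1.000

p₁ = P(outcome | exposed) = 2518/4268 = 0.58997
p₀ = P(outcome | unexposed) = 334/1078 = 0.30983
Under exogeneity alone the bounds on PN are max{0,(p₁−p₀)/p₁} ≤ PN ≤ min{1,(1−p₀)/p₁}.
  lower = (p₁ − p₀)/p₁ = 0.28014 / 0.58997 ≈ 0.4748
  upper = min{1, (1 − p₀)/p₁} = 0.69017 / 0.58997 ≈ 1.1698 → capped at 1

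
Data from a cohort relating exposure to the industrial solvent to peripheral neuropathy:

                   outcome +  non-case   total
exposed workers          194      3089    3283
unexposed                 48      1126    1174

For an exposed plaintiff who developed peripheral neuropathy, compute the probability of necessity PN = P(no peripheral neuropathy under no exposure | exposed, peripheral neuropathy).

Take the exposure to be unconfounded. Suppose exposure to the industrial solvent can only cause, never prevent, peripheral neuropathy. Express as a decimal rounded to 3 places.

PN ≈ 0.308

p₁ = P(outcome | exposed) = 194/3283 = 0.059092
p₀ = P(outcome | unexposed) = 48/1174 = 0.040886
Under exogeneity and monotonicity, PN = (p₁ − p₀) / p₁.
PN = (0.059092 − 0.040886) / 0.059092 = 0.018206 / 0.059092 ≈ 0.3081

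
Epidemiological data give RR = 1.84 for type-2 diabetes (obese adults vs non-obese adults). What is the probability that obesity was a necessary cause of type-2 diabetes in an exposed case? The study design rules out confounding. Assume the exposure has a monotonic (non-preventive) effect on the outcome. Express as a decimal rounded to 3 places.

Under exogeneity and monotonicity, PN = (RR − 1) / RR = 1 − 1/RR.
PN = (1.84 − 1) / 1.84 = 0.84 / 1.84 ≈ 0.4565

PN ≈ 0.457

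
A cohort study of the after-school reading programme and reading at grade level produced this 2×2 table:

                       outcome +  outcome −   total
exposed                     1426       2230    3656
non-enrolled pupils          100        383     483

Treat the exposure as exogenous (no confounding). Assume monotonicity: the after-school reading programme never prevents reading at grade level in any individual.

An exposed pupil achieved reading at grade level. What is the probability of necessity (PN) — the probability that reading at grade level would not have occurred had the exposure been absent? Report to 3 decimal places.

p₁ = P(outcome | exposed) = 1426/3656 = 0.39004
p₀ = P(outcome | unexposed) = 100/483 = 0.20704
Under exogeneity and monotonicity, PN = (p₁ − p₀)/p₁.
PN = (0.39004 − 0.20704) / 0.39004 ≈ 0.4692

PN ≈ 0.469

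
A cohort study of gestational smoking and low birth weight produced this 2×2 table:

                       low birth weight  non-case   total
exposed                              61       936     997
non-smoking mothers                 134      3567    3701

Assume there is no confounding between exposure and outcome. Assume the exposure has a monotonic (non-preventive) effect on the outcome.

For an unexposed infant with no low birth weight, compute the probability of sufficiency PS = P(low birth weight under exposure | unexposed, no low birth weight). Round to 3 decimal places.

PS ≈ 0.026

p₁ = P(outcome | exposed) = 61/997 = 0.061184
p₀ = P(outcome | unexposed) = 134/3701 = 0.036206
Under exogeneity and monotonicity, PS = (p₁ − p₀)/(1 − p₀).
PS = (0.061184 − 0.036206) / 0.96379 ≈ 0.0259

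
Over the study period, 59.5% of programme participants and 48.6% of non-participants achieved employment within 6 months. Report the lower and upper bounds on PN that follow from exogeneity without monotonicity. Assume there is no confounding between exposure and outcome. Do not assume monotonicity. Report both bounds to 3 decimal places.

0.183 ≤ PN ≤ 0.864

p₁ = 0.595, p₀ = 0.486.
Under exogeneity alone the bounds on PN are max{0,(p₁−p₀)/p₁} ≤ PN ≤ min{1,(1−p₀)/p₁}.
  lower = (p₁ − p₀)/p₁ = 0.109 / 0.595 ≈ 0.1832
  upper = min{1, (1 − p₀)/p₁} = 0.514 / 0.595 ≈ 0.8639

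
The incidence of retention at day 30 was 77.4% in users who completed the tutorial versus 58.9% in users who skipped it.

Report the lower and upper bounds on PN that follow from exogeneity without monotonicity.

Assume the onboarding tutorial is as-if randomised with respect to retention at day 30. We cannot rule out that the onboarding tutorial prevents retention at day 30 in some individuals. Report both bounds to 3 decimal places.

0.239 ≤ PN ≤ 0.531

p₁ = 0.774, p₀ = 0.589.
Under exogeneity alone the bounds on PN are max{0,(p₁−p₀)/p₁} ≤ PN ≤ min{1,(1−p₀)/p₁}.
  lower = (p₁ − p₀)/p₁ = 0.185 / 0.774 ≈ 0.2390
  upper = min{1, (1 − p₀)/p₁} = 0.411 / 0.774 ≈ 0.5310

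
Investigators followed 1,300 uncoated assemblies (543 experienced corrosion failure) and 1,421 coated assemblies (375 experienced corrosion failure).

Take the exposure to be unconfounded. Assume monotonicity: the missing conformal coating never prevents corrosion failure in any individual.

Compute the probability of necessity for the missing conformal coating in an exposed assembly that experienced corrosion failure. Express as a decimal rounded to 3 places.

PN ≈ 0.368

p₁ = P(outcome | exposed) = 543/1300 = 0.41769
p₀ = P(outcome | unexposed) = 375/1421 = 0.2639
Under exogeneity and monotonicity, PN = (p₁ − p₀) / p₁.
PN = (0.41769 − 0.2639) / 0.41769 = 0.15379 / 0.41769 ≈ 0.3682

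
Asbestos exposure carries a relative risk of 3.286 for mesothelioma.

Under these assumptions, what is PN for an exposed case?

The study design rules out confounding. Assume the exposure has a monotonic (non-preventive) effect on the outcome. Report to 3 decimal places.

Under exogeneity and monotonicity, PN = (RR − 1) / RR = 1 − 1/RR.
PN = (3.286 − 1) / 3.286 = 2.286 / 3.286 ≈ 0.6957

PN ≈ 0.696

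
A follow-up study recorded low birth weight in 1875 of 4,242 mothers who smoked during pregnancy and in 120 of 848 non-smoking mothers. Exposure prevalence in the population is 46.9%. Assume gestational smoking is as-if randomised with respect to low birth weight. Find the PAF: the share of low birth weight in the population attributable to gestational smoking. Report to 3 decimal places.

p₁ = P(outcome | exposed) = 1875/4242 = 0.44201
p₀ = P(outcome | unexposed) = 120/848 = 0.14151
Overall risk P(Y=1) = π·p₁ + (1−π)·p₀ = 0.469×0.44201 + 0.531×0.14151 = 0.28244.
Under exogeneity, PAF = [P(Y=1) − p₀] / P(Y=1).
PAF = (0.28244 − 0.14151) / 0.28244 ≈ 0.4990

PAF ≈ 0.499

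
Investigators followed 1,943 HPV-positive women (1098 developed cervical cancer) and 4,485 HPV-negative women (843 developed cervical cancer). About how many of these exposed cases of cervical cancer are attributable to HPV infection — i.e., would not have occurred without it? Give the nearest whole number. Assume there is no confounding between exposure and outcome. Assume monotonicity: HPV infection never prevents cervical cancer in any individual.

about 733 cases

p₁ = P(outcome | exposed) = 1098/1943 = 0.56511
p₀ = P(outcome | unexposed) = 843/4485 = 0.18796
PN = (p₁ − p₀)/p₁ = (0.56511 − 0.18796) / 0.56511 ≈ 0.66739.
Attributable cases ≈ PN × (exposed cases) = 0.66739 × 1098 ≈ 732.79.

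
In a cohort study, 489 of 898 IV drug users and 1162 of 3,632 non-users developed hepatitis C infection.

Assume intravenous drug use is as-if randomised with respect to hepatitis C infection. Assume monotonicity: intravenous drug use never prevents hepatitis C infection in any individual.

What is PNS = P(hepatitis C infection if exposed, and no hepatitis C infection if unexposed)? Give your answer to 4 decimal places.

PNS ≈ 0.2246

p₁ = P(outcome | exposed) = 489/898 = 0.54454
p₀ = P(outcome | unexposed) = 1162/3632 = 0.31993
Under exogeneity and monotonicity, PNS = p₁ − p₀.
PNS = 0.54454 − 0.31993 = 0.22461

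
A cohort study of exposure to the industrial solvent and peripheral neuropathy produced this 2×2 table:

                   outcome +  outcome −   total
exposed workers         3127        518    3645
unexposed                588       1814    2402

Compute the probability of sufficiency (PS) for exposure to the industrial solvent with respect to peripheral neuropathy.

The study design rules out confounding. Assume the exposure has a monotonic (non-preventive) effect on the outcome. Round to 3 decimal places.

p₁ = P(outcome | exposed) = 3127/3645 = 0.85789
p₀ = P(outcome | unexposed) = 588/2402 = 0.2448
Under exogeneity and monotonicity, PS = (p₁ − p₀) / (1 − p₀).
PS = (0.85789 − 0.2448) / (1 − 0.2448) = 0.61309 / 0.7552 ≈ 0.8118

PS ≈ 0.812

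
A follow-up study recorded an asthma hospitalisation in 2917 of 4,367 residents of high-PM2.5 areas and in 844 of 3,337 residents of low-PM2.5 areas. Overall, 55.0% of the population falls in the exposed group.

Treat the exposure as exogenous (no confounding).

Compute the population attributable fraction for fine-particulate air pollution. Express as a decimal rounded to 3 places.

p₁ = P(outcome | exposed) = 2917/4367 = 0.66796
p₀ = P(outcome | unexposed) = 844/3337 = 0.25292
Overall risk P(Y=1) = π·p₁ + (1−π)·p₀ = 0.55×0.66796 + 0.45×0.25292 = 0.4812.
Under exogeneity, PAF = [P(Y=1) − p₀] / P(Y=1).
PAF = (0.4812 − 0.25292) / 0.4812 ≈ 0.4744

PAF ≈ 0.474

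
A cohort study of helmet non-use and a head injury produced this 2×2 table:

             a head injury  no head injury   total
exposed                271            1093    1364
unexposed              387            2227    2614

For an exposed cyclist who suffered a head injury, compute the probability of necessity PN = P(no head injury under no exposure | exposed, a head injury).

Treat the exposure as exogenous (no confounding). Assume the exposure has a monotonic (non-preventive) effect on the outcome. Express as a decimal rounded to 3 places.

PN ≈ 0.255

p₁ = P(outcome | exposed) = 271/1364 = 0.19868
p₀ = P(outcome | unexposed) = 387/2614 = 0.14805
Under exogeneity and monotonicity, PN = (p₁ − p₀) / p₁.
PN = (0.19868 − 0.14805) / 0.19868 = 0.050631 / 0.19868 ≈ 0.2548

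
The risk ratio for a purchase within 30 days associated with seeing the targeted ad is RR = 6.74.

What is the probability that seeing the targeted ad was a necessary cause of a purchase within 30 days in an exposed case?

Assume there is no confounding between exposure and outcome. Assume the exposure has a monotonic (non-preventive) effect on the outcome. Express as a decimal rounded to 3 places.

PN ≈ 0.852

Under exogeneity and monotonicity, PN = (RR − 1) / RR = 1 − 1/RR.
PN = (6.74 − 1) / 6.74 = 5.74 / 6.74 ≈ 0.8516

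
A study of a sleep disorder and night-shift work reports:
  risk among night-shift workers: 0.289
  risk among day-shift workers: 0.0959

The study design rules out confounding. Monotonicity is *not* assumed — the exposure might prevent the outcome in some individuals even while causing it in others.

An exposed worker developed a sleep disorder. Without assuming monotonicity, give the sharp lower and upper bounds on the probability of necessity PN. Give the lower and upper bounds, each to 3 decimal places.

0.668 ≤ PN ≤ 1.000

Let p₁ = 0.289, p₀ = 0.0959.
Under exogeneity alone the bounds on PN are max{0,(p₁−p₀)/p₁} ≤ PN ≤ min{1,(1−p₀)/p₁}.
  lower = (p₁ − p₀)/p₁ = 0.1931 / 0.289 ≈ 0.6682
  upper = min{1, (1 − p₀)/p₁} = 0.9041 / 0.289 ≈ 3.1284 → capped at 1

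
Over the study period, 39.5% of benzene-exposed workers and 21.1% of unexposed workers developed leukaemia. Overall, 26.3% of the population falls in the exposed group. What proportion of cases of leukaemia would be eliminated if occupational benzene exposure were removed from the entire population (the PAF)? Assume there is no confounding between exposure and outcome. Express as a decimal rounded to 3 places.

PAF ≈ 0.187

p₁ = 0.395, p₀ = 0.211.
Overall risk P(Y=1) = π·p₁ + (1−π)·p₀ = 0.263×0.395 + 0.737×0.211 = 0.25939.
Under exogeneity, PAF = [P(Y=1) − p₀] / P(Y=1).
PAF = (0.25939 − 0.211) / 0.25939 ≈ 0.1866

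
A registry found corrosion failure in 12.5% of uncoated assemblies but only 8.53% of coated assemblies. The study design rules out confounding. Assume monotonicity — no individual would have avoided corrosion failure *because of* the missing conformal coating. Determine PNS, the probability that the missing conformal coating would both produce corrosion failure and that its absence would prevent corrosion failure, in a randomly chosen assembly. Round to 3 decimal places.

p₁ = 0.125, p₀ = 0.0853.
Under exogeneity and monotonicity, PNS = p₁ − p₀.
PNS = 0.125 − 0.0853 = 0.0397

PNS ≈ 0.040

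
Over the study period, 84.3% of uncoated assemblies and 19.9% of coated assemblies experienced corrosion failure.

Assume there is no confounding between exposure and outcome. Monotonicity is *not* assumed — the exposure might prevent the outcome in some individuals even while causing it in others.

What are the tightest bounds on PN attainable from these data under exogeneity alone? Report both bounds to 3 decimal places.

p₁ = 0.843, p₀ = 0.199.
Under exogeneity alone the bounds on PN are max{0,(p₁−p₀)/p₁} ≤ PN ≤ min{1,(1−p₀)/p₁}.
  lower = (p₁ − p₀)/p₁ = 0.644 / 0.843 ≈ 0.7639
  upper = min{1, (1 − p₀)/p₁} = 0.801 / 0.843 ≈ 0.9502

0.764 ≤ PN ≤ 0.950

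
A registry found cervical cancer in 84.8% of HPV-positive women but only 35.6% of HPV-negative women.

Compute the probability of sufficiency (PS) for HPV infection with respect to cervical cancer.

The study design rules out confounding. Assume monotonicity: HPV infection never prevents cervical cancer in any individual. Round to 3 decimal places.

PS ≈ 0.764

p₁ = 0.848, p₀ = 0.356.
Under exogeneity and monotonicity, PS = (p₁ − p₀) / (1 − p₀).
PS = (0.848 − 0.356) / (1 − 0.356) = 0.492 / 0.644 ≈ 0.7640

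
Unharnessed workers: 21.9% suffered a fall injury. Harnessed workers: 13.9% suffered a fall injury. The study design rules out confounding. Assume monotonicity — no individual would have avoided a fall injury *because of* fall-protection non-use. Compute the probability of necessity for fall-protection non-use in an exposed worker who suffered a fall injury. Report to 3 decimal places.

PN ≈ 0.365

p₁ = 0.219, p₀ = 0.139.
Under exogeneity and monotonicity, PN = (p₁ − p₀) / p₁.
PN = (0.219 − 0.139) / 0.219 = 0.08 / 0.219 ≈ 0.3653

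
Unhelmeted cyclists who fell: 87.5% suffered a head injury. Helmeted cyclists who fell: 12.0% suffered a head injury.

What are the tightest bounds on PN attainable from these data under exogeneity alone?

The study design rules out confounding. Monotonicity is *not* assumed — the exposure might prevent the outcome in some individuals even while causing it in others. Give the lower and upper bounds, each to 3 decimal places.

0.863 ≤ PN ≤ 1.000

p₁ = 0.875, p₀ = 0.12.
Under exogeneity alone the bounds on PN are max{0,(p₁−p₀)/p₁} ≤ PN ≤ min{1,(1−p₀)/p₁}.
  lower = (p₁ − p₀)/p₁ = 0.755 / 0.875 ≈ 0.8629
  upper = min{1, (1 − p₀)/p₁} = 0.88 / 0.875 ≈ 1.0057 → capped at 1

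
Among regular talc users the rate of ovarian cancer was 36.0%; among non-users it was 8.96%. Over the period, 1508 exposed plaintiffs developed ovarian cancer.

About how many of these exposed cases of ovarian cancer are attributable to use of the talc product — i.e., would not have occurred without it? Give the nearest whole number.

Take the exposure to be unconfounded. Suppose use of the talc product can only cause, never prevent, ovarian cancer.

p₁ = 0.36, p₀ = 0.0896.
PN = (p₁ − p₀)/p₁ = (0.36 − 0.0896) / 0.36 ≈ 0.75111.
Attributable cases ≈ PN × (exposed cases) = 0.75111 × 1508 ≈ 1132.68.

about 1133 cases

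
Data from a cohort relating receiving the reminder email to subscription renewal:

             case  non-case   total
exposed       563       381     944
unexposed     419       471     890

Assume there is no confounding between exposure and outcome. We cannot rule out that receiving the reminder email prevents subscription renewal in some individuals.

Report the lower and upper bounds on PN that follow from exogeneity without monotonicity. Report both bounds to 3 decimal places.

p₁ = P(outcome | exposed) = 563/944 = 0.5964
p₀ = P(outcome | unexposed) = 419/890 = 0.47079
Under exogeneity alone the bounds on PN are max{0,(p₁−p₀)/p₁} ≤ PN ≤ min{1,(1−p₀)/p₁}.
  lower = (p₁ − p₀)/p₁ = 0.12561 / 0.5964 ≈ 0.2106
  upper = min{1, (1 − p₀)/p₁} = 0.52921 / 0.5964 ≈ 0.8873

0.211 ≤ PN ≤ 0.887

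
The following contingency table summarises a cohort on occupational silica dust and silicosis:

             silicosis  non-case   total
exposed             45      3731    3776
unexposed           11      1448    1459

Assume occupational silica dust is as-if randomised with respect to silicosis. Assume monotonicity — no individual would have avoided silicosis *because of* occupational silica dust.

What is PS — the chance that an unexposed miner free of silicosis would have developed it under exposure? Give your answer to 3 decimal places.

p₁ = P(outcome | exposed) = 45/3776 = 0.011917
p₀ = P(outcome | unexposed) = 11/1459 = 0.0075394
Under exogeneity and monotonicity, PS = (p₁ − p₀) / (1 − p₀).
PS = (0.011917 − 0.0075394) / (1 − 0.0075394) = 0.004378 / 0.99246 ≈ 0.0044

PS ≈ 0.004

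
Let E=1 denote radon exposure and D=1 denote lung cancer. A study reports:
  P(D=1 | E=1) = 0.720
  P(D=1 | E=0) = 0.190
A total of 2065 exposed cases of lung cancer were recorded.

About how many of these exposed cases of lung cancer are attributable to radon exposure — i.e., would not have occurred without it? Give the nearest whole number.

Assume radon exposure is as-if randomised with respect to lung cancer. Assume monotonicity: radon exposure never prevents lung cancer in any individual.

Let p₁ = 0.72, p₀ = 0.19.
PN = (p₁ − p₀)/p₁ = (0.72 − 0.19) / 0.72 ≈ 0.73611.
Attributable cases ≈ PN × (exposed cases) = 0.73611 × 2065 ≈ 1520.07.

about 1520 cases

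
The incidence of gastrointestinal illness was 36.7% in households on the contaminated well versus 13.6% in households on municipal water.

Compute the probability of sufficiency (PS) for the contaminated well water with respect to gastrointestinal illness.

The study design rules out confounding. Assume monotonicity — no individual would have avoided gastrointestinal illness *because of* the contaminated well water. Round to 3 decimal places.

p₁ = 0.367, p₀ = 0.136.
Under exogeneity and monotonicity, PS = (p₁ − p₀) / (1 − p₀).
PS = (0.367 − 0.136) / (1 − 0.136) = 0.231 / 0.864 ≈ 0.2674

PS ≈ 0.267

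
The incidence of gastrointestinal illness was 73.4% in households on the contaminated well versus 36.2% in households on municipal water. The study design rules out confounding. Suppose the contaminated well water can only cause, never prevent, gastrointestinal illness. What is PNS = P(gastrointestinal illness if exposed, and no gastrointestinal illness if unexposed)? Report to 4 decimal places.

p₁ = 0.734, p₀ = 0.362.
Under exogeneity and monotonicity, PNS = p₁ − p₀.
PNS = 0.734 − 0.362 = 0.372

PNS ≈ 0.3720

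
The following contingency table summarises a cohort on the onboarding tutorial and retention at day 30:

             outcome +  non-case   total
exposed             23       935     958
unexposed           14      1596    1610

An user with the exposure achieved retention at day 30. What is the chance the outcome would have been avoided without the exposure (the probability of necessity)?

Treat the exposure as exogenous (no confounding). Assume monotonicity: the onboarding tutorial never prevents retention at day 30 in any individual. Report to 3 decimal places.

p₁ = P(outcome | exposed) = 23/958 = 0.024008
p₀ = P(outcome | unexposed) = 14/1610 = 0.0086957
Under exogeneity and monotonicity, PN = (p₁ − p₀)/p₁.
PN = (0.024008 − 0.0086957) / 0.024008 ≈ 0.6378

PN ≈ 0.638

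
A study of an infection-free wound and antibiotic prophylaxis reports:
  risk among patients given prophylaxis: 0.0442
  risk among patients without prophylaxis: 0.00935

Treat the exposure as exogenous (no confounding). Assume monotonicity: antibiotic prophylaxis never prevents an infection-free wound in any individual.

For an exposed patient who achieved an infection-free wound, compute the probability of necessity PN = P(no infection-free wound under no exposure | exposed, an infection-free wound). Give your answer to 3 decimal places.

PN ≈ 0.788

Let p₁ = 0.0442, p₀ = 0.00935.
Under exogeneity and monotonicity, PN = (p₁ − p₀) / p₁.
PN = (0.0442 − 0.00935) / 0.0442 = 0.03485 / 0.0442 ≈ 0.7885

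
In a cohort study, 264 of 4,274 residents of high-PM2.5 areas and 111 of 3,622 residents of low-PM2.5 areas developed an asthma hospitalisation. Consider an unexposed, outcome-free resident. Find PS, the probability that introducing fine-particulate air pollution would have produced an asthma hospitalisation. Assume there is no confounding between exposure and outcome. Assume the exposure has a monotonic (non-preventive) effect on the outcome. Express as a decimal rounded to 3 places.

PS ≈ 0.032

p₁ = P(outcome | exposed) = 264/4274 = 0.061769
p₀ = P(outcome | unexposed) = 111/3622 = 0.030646
Under exogeneity and monotonicity, PS = (p₁ − p₀) / (1 − p₀).
PS = (0.061769 − 0.030646) / (1 − 0.030646) = 0.031123 / 0.96935 ≈ 0.0321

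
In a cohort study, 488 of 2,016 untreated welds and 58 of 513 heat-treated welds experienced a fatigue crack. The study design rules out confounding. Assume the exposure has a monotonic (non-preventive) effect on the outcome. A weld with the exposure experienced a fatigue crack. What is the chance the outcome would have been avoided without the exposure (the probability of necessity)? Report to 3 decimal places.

PN ≈ 0.533

p₁ = P(outcome | exposed) = 488/2016 = 0.24206
p₀ = P(outcome | unexposed) = 58/513 = 0.11306
Under exogeneity and monotonicity, PN = (p₁ − p₀) / p₁.
PN = (0.24206 − 0.11306) / 0.24206 = 0.129 / 0.24206 ≈ 0.5329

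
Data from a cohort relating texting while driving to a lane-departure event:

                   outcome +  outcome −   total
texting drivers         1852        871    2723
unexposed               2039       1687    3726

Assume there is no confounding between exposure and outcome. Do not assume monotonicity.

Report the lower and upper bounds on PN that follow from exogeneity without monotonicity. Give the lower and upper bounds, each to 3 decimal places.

p₁ = P(outcome | exposed) = 1852/2723 = 0.68013
p₀ = P(outcome | unexposed) = 2039/3726 = 0.54724
Under exogeneity alone the bounds on PN are max{0,(p₁−p₀)/p₁} ≤ PN ≤ min{1,(1−p₀)/p₁}.
  lower = (p₁ − p₀)/p₁ = 0.1329 / 0.68013 ≈ 0.1954
  upper = min{1, (1 − p₀)/p₁} = 0.45276 / 0.68013 ≈ 0.6657

0.195 ≤ PN ≤ 0.666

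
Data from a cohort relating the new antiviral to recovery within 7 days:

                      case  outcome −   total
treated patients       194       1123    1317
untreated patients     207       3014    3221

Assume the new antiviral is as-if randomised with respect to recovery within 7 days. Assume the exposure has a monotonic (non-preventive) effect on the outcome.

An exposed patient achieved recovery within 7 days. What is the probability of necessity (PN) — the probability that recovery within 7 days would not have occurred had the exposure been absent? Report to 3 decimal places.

p₁ = P(outcome | exposed) = 194/1317 = 0.1473
p₀ = P(outcome | unexposed) = 207/3221 = 0.064266
Under exogeneity and monotonicity, PN = (p₁ − p₀)/p₁.
PN = (0.1473 − 0.064266) / 0.1473 ≈ 0.5637

PN ≈ 0.564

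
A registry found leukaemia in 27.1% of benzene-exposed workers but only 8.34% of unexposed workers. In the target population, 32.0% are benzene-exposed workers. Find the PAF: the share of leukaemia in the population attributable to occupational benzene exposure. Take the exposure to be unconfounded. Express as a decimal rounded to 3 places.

PAF ≈ 0.419

p₁ = 0.271, p₀ = 0.0834.
Overall risk P(Y=1) = π·p₁ + (1−π)·p₀ = 0.32×0.271 + 0.68×0.0834 = 0.14343.
Under exogeneity, PAF = [P(Y=1) − p₀] / P(Y=1).
PAF = (0.14343 − 0.0834) / 0.14343 ≈ 0.4185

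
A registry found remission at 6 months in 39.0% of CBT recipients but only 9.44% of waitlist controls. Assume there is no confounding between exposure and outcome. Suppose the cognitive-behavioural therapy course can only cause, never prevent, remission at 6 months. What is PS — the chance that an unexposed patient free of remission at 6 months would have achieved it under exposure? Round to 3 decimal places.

PS ≈ 0.326

p₁ = 0.39, p₀ = 0.0944.
Under exogeneity and monotonicity, PS = (p₁ − p₀) / (1 − p₀).
PS = (0.39 − 0.0944) / (1 − 0.0944) = 0.2956 / 0.9056 ≈ 0.3264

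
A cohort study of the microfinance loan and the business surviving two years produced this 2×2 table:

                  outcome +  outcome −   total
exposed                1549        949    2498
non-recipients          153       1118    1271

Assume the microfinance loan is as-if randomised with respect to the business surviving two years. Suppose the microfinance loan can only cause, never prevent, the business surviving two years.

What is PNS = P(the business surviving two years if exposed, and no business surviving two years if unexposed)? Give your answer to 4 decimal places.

PNS ≈ 0.4997

p₁ = P(outcome | exposed) = 1549/2498 = 0.6201
p₀ = P(outcome | unexposed) = 153/1271 = 0.12038
Under exogeneity and monotonicity, PNS = p₁ − p₀.
PNS = 0.6201 − 0.12038 = 0.49972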